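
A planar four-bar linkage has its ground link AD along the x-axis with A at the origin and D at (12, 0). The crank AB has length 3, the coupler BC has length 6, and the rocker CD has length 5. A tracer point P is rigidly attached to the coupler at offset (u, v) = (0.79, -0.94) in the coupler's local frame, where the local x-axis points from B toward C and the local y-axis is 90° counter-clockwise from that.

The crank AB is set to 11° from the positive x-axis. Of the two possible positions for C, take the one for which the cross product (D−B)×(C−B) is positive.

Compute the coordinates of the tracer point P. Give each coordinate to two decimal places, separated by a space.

4.08 0.10

A=(0,0), D=(12.00,0)
B = A + 3.00·(cos11°, sin11°) = (2.9449, 0.5724)
|BD| = 9.0732
circle(B,6.00) ∩ circle(D,5.00): a=5.1428, h=3.0906
  candidates: C₊=(8.2724,3.3324) cross=28.042; C₋=(7.8824,-2.8365) cross=-28.042
  mode + wants cross > 0 → take C=(8.2724,3.3324) (cross=28.042)
ex = (C−B)/|BC| = (0.8879,0.4600); ey = (-0.4600,0.8879)
P = B + 0.79·ex + -0.94·ey = (4.0787,0.1012)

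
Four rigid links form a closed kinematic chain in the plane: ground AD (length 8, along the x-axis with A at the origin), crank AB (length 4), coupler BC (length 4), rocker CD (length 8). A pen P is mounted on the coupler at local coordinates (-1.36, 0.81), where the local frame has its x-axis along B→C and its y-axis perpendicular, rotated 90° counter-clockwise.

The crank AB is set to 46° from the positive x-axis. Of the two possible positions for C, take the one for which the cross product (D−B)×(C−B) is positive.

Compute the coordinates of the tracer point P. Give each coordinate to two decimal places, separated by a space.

A=(0,0), D=(8.00,0)
B = A + 4.00·(cos46°, sin46°) = (2.7786, 2.8774)
|BD| = 5.9617
circle(B,4.00) ∩ circle(D,8.00): a=-1.0448, h=3.8611
  candidates: C₊=(3.7271,6.7633) cross=23.019; C₋=(0.0000,0.0000) cross=-23.019
  mode + wants cross > 0 → take C=(3.7271,6.7633) (cross=23.019)
ex = (C−B)/|BC| = (0.2371,0.9715); ey = (-0.9715,0.2371)
P = B + -1.36·ex + 0.81·ey = (1.6693,1.7482)

1.67 1.75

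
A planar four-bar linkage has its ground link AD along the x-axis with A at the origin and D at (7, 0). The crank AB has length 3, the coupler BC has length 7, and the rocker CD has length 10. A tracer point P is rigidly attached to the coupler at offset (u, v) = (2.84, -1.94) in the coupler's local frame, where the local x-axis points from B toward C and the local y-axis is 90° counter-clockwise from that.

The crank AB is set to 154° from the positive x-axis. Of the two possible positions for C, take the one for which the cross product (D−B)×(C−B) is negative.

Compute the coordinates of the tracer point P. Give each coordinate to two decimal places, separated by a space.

-4.04 -1.85

A=(0,0), D=(7.00,0)
B = A + 3.00·(cos154°, sin154°) = (-2.6964, 1.3151)
|BD| = 9.7852
circle(B,7.00) ∩ circle(D,10.00): a=2.2866, h=6.6160
  candidates: C₊=(0.4586,7.5638) cross=64.739; C₋=(-1.3197,-5.5482) cross=-64.739
  mode - wants cross < 0 → take C=(-1.3197,-5.5482) (cross=-64.739)
ex = (C−B)/|BC| = (0.1967,-0.9805); ey = (0.9805,0.1967)
P = B + 2.84·ex + -1.94·ey = (-4.0400,-1.8510)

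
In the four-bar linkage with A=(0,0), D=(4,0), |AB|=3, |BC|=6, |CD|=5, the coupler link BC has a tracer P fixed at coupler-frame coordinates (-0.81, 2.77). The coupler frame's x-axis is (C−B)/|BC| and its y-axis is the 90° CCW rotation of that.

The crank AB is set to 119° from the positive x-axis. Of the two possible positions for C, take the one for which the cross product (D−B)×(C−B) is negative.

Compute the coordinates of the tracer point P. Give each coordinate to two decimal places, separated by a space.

A=(0,0), D=(4.00,0)
B = A + 3.00·(cos119°, sin119°) = (-1.4544, 2.6239)
|BD| = 6.0527
circle(B,6.00) ∩ circle(D,5.00): a=3.9350, h=4.5294
  candidates: C₊=(4.0551,4.9997) cross=27.415; C₋=(0.1282,-3.1637) cross=-27.415
  mode - wants cross < 0 → take C=(0.1282,-3.1637) (cross=-27.415)
ex = (C−B)/|BC| = (0.2638,-0.9646); ey = (0.9646,0.2638)
P = B + -0.81·ex + 2.77·ey = (1.0038,4.1358)

1.00 4.14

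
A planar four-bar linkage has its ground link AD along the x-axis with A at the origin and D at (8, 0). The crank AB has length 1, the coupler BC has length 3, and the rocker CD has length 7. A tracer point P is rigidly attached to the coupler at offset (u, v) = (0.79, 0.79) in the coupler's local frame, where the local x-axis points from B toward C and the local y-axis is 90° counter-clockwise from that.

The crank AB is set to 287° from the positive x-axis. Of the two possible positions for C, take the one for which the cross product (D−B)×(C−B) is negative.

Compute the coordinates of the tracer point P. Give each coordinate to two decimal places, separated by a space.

A=(0,0), D=(8.00,0)
B = A + 1.00·(cos287°, sin287°) = (0.2924, -0.9563)
|BD| = 7.7667
circle(B,3.00) ∩ circle(D,7.00): a=1.3083, h=2.6997
  candidates: C₊=(1.2583,1.8839) cross=20.968; C₋=(1.9231,-3.4744) cross=-20.968
  mode - wants cross < 0 → take C=(1.9231,-3.4744) (cross=-20.968)
ex = (C−B)/|BC| = (0.5436,-0.8394); ey = (0.8394,0.5436)
P = B + 0.79·ex + 0.79·ey = (1.3849,-1.1900)

1.38 -1.19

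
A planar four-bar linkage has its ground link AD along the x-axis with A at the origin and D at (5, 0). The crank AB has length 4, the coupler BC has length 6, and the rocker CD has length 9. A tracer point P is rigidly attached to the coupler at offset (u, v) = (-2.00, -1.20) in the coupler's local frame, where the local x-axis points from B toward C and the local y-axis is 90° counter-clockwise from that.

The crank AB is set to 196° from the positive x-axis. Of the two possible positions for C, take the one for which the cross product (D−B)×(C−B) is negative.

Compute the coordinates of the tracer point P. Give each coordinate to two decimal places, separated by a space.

A=(0,0), D=(5.00,0)
B = A + 4.00·(cos196°, sin196°) = (-3.8450, -1.1025)
|BD| = 8.9135
circle(B,6.00) ∩ circle(D,9.00): a=1.9325, h=5.6803
  candidates: C₊=(-2.6300,4.7731) cross=50.631; C₋=(-1.2248,-6.5002) cross=-50.631
  mode - wants cross < 0 → take C=(-1.2248,-6.5002) (cross=-50.631)
ex = (C−B)/|BC| = (0.4367,-0.8996); ey = (0.8996,0.4367)
P = B + -2.00·ex + -1.20·ey = (-5.7980,0.1726)

-5.80 0.17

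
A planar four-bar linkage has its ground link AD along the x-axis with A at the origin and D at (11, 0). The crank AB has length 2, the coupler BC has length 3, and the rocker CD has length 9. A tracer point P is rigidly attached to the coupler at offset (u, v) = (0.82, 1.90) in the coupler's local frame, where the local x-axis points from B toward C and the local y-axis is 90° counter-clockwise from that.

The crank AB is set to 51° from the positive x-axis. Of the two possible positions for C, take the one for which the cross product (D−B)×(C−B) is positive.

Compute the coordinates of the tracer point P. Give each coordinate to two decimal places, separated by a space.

0.15 3.30

A=(0,0), D=(11.00,0)
B = A + 2.00·(cos51°, sin51°) = (1.2586, 1.5543)
|BD| = 9.8646
circle(B,3.00) ∩ circle(D,9.00): a=1.2829, h=2.7119
  candidates: C₊=(2.9528,4.0302) cross=26.751; C₋=(2.0982,-1.3258) cross=-26.751
  mode + wants cross > 0 → take C=(2.9528,4.0302) (cross=26.751)
ex = (C−B)/|BC| = (0.5647,0.8253); ey = (-0.8253,0.5647)
P = B + 0.82·ex + 1.90·ey = (0.1537,3.3040)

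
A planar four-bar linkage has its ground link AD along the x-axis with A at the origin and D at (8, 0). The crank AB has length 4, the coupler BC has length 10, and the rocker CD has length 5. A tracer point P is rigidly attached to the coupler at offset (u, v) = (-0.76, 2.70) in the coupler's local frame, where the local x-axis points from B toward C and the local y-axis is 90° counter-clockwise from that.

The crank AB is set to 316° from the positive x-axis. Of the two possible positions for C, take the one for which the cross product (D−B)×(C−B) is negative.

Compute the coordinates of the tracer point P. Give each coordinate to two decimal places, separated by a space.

1.76 -0.20

A=(0,0), D=(8.00,0)
B = A + 4.00·(cos316°, sin316°) = (2.8774, -2.7786)
|BD| = 5.8277
circle(B,10.00) ∩ circle(D,5.00): a=9.3486, h=3.5501
  candidates: C₊=(9.4023,4.7993) cross=20.689; C₋=(12.7876,-1.4418) cross=-20.689
  mode - wants cross < 0 → take C=(12.7876,-1.4418) (cross=-20.689)
ex = (C−B)/|BC| = (0.9910,0.1337); ey = (-0.1337,0.9910)
P = B + -0.76·ex + 2.70·ey = (1.7632,-0.2045)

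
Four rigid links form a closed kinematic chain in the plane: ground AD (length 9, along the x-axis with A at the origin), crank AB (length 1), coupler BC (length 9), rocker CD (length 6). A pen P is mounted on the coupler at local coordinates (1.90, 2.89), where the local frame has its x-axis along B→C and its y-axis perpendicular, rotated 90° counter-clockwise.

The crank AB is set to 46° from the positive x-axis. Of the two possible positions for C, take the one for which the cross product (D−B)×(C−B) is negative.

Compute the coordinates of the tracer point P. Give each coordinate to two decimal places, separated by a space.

A=(0,0), D=(9.00,0)
B = A + 1.00·(cos46°, sin46°) = (0.6947, 0.7193)
|BD| = 8.3364
circle(B,9.00) ∩ circle(D,6.00): a=6.8672, h=5.8173
  candidates: C₊=(8.0382,5.9224) cross=48.496; C₋=(7.0343,-5.6689) cross=-48.496
  mode - wants cross < 0 → take C=(7.0343,-5.6689) (cross=-48.496)
ex = (C−B)/|BC| = (0.7044,-0.7098); ey = (0.7098,0.7044)
P = B + 1.90·ex + 2.89·ey = (4.0843,1.4064)

4.08 1.41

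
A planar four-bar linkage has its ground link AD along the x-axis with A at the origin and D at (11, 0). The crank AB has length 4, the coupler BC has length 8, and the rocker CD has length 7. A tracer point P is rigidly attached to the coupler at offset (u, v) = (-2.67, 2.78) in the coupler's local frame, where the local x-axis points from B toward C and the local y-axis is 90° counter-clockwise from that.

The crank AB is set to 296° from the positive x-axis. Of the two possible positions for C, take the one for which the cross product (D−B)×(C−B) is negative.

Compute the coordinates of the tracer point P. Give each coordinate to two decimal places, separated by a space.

A=(0,0), D=(11.00,0)
B = A + 4.00·(cos296°, sin296°) = (1.7535, -3.5952)
|BD| = 9.9209
circle(B,8.00) ∩ circle(D,7.00): a=5.7164, h=5.5967
  candidates: C₊=(5.0532,3.6926) cross=55.524; C₋=(9.1095,-6.7399) cross=-55.524
  mode - wants cross < 0 → take C=(9.1095,-6.7399) (cross=-55.524)
ex = (C−B)/|BC| = (0.9195,-0.3931); ey = (0.3931,0.9195)
P = B + -2.67·ex + 2.78·ey = (0.3912,0.0106)

0.39 0.01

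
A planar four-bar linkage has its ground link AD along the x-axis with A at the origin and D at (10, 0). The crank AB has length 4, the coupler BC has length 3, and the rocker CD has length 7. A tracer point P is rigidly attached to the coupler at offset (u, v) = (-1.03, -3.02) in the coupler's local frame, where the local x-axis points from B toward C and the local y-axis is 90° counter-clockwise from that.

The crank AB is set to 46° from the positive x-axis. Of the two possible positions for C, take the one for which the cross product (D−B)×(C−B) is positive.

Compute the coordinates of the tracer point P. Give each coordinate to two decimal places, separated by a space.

4.05 -0.05

A=(0,0), D=(10.00,0)
B = A + 4.00·(cos46°, sin46°) = (2.7786, 2.8774)
|BD| = 7.7735
circle(B,3.00) ∩ circle(D,7.00): a=1.3139, h=2.6970
  candidates: C₊=(4.9975,4.8964) cross=20.965; C₋=(3.0009,-0.1144) cross=-20.965
  mode + wants cross > 0 → take C=(4.9975,4.8964) (cross=20.965)
ex = (C−B)/|BC| = (0.7396,0.6730); ey = (-0.6730,0.7396)
P = B + -1.03·ex + -3.02·ey = (4.0494,-0.0495)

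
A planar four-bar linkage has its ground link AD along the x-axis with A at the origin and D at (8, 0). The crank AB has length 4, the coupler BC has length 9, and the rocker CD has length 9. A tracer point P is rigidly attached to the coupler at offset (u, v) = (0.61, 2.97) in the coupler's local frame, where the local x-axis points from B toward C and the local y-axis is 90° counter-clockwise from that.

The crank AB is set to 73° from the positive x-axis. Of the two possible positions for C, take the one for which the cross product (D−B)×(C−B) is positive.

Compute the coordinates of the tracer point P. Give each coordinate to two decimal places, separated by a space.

A=(0,0), D=(8.00,0)
B = A + 4.00·(cos73°, sin73°) = (1.1695, 3.8252)
|BD| = 7.8287
circle(B,9.00) ∩ circle(D,9.00): a=3.9143, h=8.1042
  candidates: C₊=(8.5446,8.9835) cross=63.445; C₋=(0.6249,-5.1583) cross=-63.445
  mode + wants cross > 0 → take C=(8.5446,8.9835) (cross=63.445)
ex = (C−B)/|BC| = (0.8195,0.5731); ey = (-0.5731,0.8195)
P = B + 0.61·ex + 2.97·ey = (-0.0329,6.6086)

-0.03 6.61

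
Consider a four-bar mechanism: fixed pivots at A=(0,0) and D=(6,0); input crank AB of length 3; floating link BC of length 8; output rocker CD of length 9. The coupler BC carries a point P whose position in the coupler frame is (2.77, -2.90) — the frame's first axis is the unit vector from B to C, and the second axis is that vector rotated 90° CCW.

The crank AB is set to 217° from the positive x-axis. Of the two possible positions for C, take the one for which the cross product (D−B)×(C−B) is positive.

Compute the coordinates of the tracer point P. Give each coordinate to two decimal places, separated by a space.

A=(0,0), D=(6.00,0)
B = A + 3.00·(cos217°, sin217°) = (-2.3959, -1.8054)
|BD| = 8.5878
circle(B,8.00) ∩ circle(D,9.00): a=3.3041, h=7.2858
  candidates: C₊=(-0.6973,6.0122) cross=62.569; C₋=(2.3661,-8.2338) cross=-62.569
  mode + wants cross > 0 → take C=(-0.6973,6.0122) (cross=62.569)
ex = (C−B)/|BC| = (0.2123,0.9772); ey = (-0.9772,0.2123)
P = B + 2.77·ex + -2.90·ey = (1.0261,0.2857)

1.03 0.29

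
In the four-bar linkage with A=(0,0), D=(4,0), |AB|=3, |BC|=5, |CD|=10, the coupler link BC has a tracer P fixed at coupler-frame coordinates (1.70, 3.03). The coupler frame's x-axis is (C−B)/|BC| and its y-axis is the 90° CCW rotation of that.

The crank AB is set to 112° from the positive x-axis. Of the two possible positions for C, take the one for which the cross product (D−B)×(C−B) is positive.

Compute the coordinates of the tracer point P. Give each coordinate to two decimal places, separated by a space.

A=(0,0), D=(4.00,0)
B = A + 3.00·(cos112°, sin112°) = (-1.1238, 2.7816)
|BD| = 5.8301
circle(B,5.00) ∩ circle(D,10.00): a=-3.5170, h=3.5540
  candidates: C₊=(-2.5192,7.5829) cross=20.720; C₋=(-5.9103,1.3361) cross=-20.720
  mode + wants cross > 0 → take C=(-2.5192,7.5829) (cross=20.720)
ex = (C−B)/|BC| = (-0.2791,0.9603); ey = (-0.9603,-0.2791)
P = B + 1.70·ex + 3.03·ey = (-4.5079,3.5684)

-4.51 3.57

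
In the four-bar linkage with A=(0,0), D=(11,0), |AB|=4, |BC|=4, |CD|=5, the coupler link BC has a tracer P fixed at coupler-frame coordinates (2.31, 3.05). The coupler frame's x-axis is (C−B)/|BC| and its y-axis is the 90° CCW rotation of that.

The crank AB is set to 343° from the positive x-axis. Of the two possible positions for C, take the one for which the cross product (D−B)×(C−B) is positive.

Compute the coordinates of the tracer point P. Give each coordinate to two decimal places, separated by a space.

A=(0,0), D=(11.00,0)
B = A + 4.00·(cos343°, sin343°) = (3.8252, -1.1695)
|BD| = 7.2695
circle(B,4.00) ∩ circle(D,5.00): a=3.0157, h=2.6278
  candidates: C₊=(6.3789,1.9093) cross=19.103; C₋=(7.2244,-3.2779) cross=-19.103
  mode + wants cross > 0 → take C=(6.3789,1.9093) (cross=19.103)
ex = (C−B)/|BC| = (0.6384,0.7697); ey = (-0.7697,0.6384)
P = B + 2.31·ex + 3.05·ey = (2.9524,2.5557)

2.95 2.56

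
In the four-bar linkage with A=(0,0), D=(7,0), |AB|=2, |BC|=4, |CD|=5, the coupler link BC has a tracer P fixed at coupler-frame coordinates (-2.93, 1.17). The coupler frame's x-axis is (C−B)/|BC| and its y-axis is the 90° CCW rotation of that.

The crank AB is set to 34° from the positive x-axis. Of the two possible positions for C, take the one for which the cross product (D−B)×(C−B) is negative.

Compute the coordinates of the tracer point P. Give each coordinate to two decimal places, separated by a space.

A=(0,0), D=(7.00,0)
B = A + 2.00·(cos34°, sin34°) = (1.6581, 1.1184)
|BD| = 5.4577
circle(B,4.00) ∩ circle(D,5.00): a=1.9044, h=3.5176
  candidates: C₊=(4.2428,4.1711) cross=19.198; C₋=(2.8012,-2.7148) cross=-19.198
  mode - wants cross < 0 → take C=(2.8012,-2.7148) (cross=-19.198)
ex = (C−B)/|BC| = (0.2858,-0.9583); ey = (0.9583,0.2858)
P = B + -2.93·ex + 1.17·ey = (1.9419,4.2606)

1.94 4.26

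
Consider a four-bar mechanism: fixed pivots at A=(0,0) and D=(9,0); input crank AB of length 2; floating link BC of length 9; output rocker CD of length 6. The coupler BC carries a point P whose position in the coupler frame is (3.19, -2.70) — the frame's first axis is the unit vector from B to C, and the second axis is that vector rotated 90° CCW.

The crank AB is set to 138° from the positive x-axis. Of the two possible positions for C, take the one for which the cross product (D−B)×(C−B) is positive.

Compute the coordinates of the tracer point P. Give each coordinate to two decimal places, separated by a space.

A=(0,0), D=(9.00,0)
B = A + 2.00·(cos138°, sin138°) = (-1.4863, 1.3383)
|BD| = 10.5713
circle(B,9.00) ∩ circle(D,6.00): a=7.4141, h=5.1021
  candidates: C₊=(6.5140,5.4608) cross=53.936; C₋=(5.2222,-4.6614) cross=-53.936
  mode + wants cross > 0 → take C=(6.5140,5.4608) (cross=53.936)
ex = (C−B)/|BC| = (0.8889,0.4581); ey = (-0.4581,0.8889)
P = B + 3.19·ex + -2.70·ey = (2.5861,0.3994)

2.59 0.40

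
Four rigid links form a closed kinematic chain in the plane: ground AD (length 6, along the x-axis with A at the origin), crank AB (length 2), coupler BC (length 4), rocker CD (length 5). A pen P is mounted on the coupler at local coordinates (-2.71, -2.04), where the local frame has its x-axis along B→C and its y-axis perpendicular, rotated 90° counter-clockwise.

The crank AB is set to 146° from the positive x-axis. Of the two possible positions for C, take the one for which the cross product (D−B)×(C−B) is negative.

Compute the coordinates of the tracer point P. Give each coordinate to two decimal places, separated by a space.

A=(0,0), D=(6.00,0)
B = A + 2.00·(cos146°, sin146°) = (-1.6581, 1.1184)
|BD| = 7.7393
circle(B,4.00) ∩ circle(D,5.00): a=3.2882, h=2.2777
  candidates: C₊=(1.9248,2.8970) cross=17.627; C₋=(1.2665,-1.6105) cross=-17.627
  mode - wants cross < 0 → take C=(1.2665,-1.6105) (cross=-17.627)
ex = (C−B)/|BC| = (0.7311,-0.6822); ey = (0.6822,0.7311)
P = B + -2.71·ex + -2.04·ey = (-5.0312,1.4757)

-5.03 1.48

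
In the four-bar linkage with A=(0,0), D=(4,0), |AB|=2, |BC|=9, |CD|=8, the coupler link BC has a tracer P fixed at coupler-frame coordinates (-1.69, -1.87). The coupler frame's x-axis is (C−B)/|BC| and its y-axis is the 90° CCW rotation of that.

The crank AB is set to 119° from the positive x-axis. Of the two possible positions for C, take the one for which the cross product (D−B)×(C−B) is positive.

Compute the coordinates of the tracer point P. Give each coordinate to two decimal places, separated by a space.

A=(0,0), D=(4.00,0)
B = A + 2.00·(cos119°, sin119°) = (-0.9696, 1.7492)
|BD| = 5.2685
circle(B,9.00) ∩ circle(D,8.00): a=4.2476, h=7.9346
  candidates: C₊=(5.6715,7.8234) cross=41.803; C₋=(0.4026,-7.1455) cross=-41.803
  mode + wants cross > 0 → take C=(5.6715,7.8234) (cross=41.803)
ex = (C−B)/|BC| = (0.7379,0.6749); ey = (-0.6749,0.7379)
P = B + -1.69·ex + -1.87·ey = (-0.9546,-0.7712)

-0.95 -0.77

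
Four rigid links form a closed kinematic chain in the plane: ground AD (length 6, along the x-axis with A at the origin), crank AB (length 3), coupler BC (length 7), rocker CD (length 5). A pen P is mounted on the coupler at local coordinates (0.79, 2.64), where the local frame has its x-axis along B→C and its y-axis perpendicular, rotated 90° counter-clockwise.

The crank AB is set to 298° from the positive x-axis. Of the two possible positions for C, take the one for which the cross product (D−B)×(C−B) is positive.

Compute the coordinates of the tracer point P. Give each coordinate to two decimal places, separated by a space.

A=(0,0), D=(6.00,0)
B = A + 3.00·(cos298°, sin298°) = (1.4084, -2.6488)
|BD| = 5.3009
circle(B,7.00) ∩ circle(D,5.00): a=4.9142, h=4.9850
  candidates: C₊=(3.1741,4.1248) cross=26.425; C₋=(8.1561,-4.5112) cross=-26.425
  mode + wants cross > 0 → take C=(3.1741,4.1248) (cross=26.425)
ex = (C−B)/|BC| = (0.2522,0.9677); ey = (-0.9677,0.2522)
P = B + 0.79·ex + 2.64·ey = (-0.9470,-1.2185)

-0.95 -1.22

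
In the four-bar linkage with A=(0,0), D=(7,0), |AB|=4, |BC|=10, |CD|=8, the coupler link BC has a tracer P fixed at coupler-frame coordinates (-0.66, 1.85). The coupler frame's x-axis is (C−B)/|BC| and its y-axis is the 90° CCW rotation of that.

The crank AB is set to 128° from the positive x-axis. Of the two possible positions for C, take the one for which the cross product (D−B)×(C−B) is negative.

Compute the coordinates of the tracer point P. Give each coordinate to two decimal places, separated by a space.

A=(0,0), D=(7.00,0)
B = A + 4.00·(cos128°, sin128°) = (-2.4626, 3.1520)
|BD| = 9.9738
circle(B,10.00) ∩ circle(D,8.00): a=6.7916, h=7.3399
  candidates: C₊=(6.3005,7.9694) cross=73.207; C₋=(1.6613,-5.9580) cross=-73.207
  mode - wants cross < 0 → take C=(1.6613,-5.9580) (cross=-73.207)
ex = (C−B)/|BC| = (0.4124,-0.9110); ey = (0.9110,0.4124)
P = B + -0.66·ex + 1.85·ey = (-1.0495,4.5162)

-1.05 4.52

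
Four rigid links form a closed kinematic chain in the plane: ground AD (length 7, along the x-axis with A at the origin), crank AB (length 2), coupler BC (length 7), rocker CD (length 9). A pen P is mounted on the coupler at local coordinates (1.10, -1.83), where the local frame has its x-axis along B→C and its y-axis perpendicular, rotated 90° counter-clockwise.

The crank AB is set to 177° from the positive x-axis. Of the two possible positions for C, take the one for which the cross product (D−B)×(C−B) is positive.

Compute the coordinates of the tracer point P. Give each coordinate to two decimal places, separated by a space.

0.12 0.38

A=(0,0), D=(7.00,0)
B = A + 2.00·(cos177°, sin177°) = (-1.9973, 0.1047)
|BD| = 8.9979
circle(B,7.00) ∩ circle(D,9.00): a=2.7207, h=6.4496
  candidates: C₊=(0.7983,6.5222) cross=58.033; C₋=(0.6483,-6.3762) cross=-58.033
  mode + wants cross > 0 → take C=(0.7983,6.5222) (cross=58.033)
ex = (C−B)/|BC| = (0.3994,0.9168); ey = (-0.9168,0.3994)
P = B + 1.10·ex + -1.83·ey = (0.1198,0.3823)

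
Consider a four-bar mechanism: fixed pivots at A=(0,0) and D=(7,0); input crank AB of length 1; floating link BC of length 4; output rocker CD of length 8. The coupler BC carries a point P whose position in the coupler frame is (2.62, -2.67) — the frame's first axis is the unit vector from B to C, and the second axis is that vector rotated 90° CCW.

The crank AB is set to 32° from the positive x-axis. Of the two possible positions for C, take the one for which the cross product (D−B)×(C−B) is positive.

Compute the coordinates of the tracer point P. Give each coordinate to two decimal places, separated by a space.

3.20 3.44

A=(0,0), D=(7.00,0)
B = A + 1.00·(cos32°, sin32°) = (0.8480, 0.5299)
|BD| = 6.1747
circle(B,4.00) ∩ circle(D,8.00): a=-0.7994, h=3.9193
  candidates: C₊=(0.3879,4.5034) cross=24.201; C₋=(-0.2848,-3.3063) cross=-24.201
  mode + wants cross > 0 → take C=(0.3879,4.5034) (cross=24.201)
ex = (C−B)/|BC| = (-0.1150,0.9934); ey = (-0.9934,-0.1150)
P = B + 2.62·ex + -2.67·ey = (3.1989,3.4397)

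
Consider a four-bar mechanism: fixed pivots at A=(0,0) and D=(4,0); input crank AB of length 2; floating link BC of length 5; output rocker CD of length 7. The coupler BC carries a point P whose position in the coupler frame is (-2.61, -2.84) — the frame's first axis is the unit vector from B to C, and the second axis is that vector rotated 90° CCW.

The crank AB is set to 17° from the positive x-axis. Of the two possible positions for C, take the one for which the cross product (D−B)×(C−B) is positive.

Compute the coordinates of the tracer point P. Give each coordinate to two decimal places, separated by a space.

5.76 0.90

A=(0,0), D=(4.00,0)
B = A + 2.00·(cos17°, sin17°) = (1.9126, 0.5847)
|BD| = 2.1677
circle(B,5.00) ∩ circle(D,7.00): a=-4.4518, h=2.2762
  candidates: C₊=(-1.7602,3.9775) cross=4.934; C₋=(-2.9882,-0.4062) cross=-4.934
  mode + wants cross > 0 → take C=(-1.7602,3.9775) (cross=4.934)
ex = (C−B)/|BC| = (-0.7346,0.6785); ey = (-0.6785,-0.7346)
P = B + -2.61·ex + -2.84·ey = (5.7569,0.8999)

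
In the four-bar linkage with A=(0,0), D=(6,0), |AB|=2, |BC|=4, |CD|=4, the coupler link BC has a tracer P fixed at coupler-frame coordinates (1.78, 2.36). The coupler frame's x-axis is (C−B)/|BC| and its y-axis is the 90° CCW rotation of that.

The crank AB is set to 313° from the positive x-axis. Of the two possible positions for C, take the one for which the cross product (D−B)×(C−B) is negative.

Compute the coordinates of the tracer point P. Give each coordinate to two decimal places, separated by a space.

A=(0,0), D=(6.00,0)
B = A + 2.00·(cos313°, sin313°) = (1.3640, -1.4627)
|BD| = 4.8613
circle(B,4.00) ∩ circle(D,4.00): a=2.4306, h=3.1768
  candidates: C₊=(2.7261,2.2982) cross=15.443; C₋=(4.6379,-3.7609) cross=-15.443
  mode - wants cross < 0 → take C=(4.6379,-3.7609) (cross=-15.443)
ex = (C−B)/|BC| = (0.8185,-0.5746); ey = (0.5746,0.8185)
P = B + 1.78·ex + 2.36·ey = (4.1768,-0.5538)

4.18 -0.55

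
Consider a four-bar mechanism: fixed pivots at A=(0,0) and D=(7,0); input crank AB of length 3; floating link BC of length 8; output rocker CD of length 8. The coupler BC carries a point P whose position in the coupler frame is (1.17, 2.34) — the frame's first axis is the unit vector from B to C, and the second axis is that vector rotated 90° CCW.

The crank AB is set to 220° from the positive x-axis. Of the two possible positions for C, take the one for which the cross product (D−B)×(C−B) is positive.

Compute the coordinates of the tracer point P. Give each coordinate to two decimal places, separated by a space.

A=(0,0), D=(7.00,0)
B = A + 3.00·(cos220°, sin220°) = (-2.2981, -1.9284)
|BD| = 9.4960
circle(B,8.00) ∩ circle(D,8.00): a=4.7480, h=6.4387
  candidates: C₊=(1.0434,5.3403) cross=61.142; C₋=(3.6584,-7.2687) cross=-61.142
  mode + wants cross > 0 → take C=(1.0434,5.3403) (cross=61.142)
ex = (C−B)/|BC| = (0.4177,0.9086); ey = (-0.9086,0.4177)
P = B + 1.17·ex + 2.34·ey = (-3.9355,0.1121)

-3.94 0.11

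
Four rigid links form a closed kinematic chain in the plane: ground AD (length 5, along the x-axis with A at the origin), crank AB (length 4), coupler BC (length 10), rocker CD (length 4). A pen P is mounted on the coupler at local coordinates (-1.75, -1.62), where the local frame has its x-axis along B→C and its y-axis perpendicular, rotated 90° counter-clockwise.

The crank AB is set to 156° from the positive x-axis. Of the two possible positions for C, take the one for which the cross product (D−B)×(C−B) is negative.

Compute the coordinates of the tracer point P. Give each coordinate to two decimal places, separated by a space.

-6.01 1.27

A=(0,0), D=(5.00,0)
B = A + 4.00·(cos156°, sin156°) = (-3.6542, 1.6269)
|BD| = 8.8058
circle(B,10.00) ∩ circle(D,4.00): a=9.1725, h=3.9832
  candidates: C₊=(6.0963,3.8468) cross=35.075; C₋=(4.6245,-3.9823) cross=-35.075
  mode - wants cross < 0 → take C=(4.6245,-3.9823) (cross=-35.075)
ex = (C−B)/|BC| = (0.8279,-0.5609); ey = (0.5609,0.8279)
P = B + -1.75·ex + -1.62·ey = (-6.0116,1.2674)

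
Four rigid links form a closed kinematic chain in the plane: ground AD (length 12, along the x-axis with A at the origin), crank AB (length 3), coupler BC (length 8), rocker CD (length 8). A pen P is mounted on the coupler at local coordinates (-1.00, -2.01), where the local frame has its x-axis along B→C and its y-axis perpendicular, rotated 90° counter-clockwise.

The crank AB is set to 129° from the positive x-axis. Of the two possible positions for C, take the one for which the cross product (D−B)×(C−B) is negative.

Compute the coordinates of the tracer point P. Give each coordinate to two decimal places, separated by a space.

-3.91 1.36

A=(0,0), D=(12.00,0)
B = A + 3.00·(cos129°, sin129°) = (-1.8880, 2.3314)
|BD| = 14.0823
circle(B,8.00) ∩ circle(D,8.00): a=7.0411, h=3.7977
  candidates: C₊=(5.6848,4.9110) cross=53.480; C₋=(4.4273,-2.5795) cross=-53.480
  mode - wants cross < 0 → take C=(4.4273,-2.5795) (cross=-53.480)
ex = (C−B)/|BC| = (0.7894,-0.6139); ey = (0.6139,0.7894)
P = B + -1.00·ex + -2.01·ey = (-3.9112,1.3586)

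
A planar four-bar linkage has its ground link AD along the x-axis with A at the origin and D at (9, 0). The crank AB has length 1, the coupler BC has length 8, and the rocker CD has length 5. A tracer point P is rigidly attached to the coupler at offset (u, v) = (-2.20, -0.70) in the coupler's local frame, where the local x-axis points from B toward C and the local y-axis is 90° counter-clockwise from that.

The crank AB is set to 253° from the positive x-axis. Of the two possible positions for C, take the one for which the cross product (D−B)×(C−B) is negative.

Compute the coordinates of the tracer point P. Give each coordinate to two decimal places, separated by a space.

-2.57 -0.60

A=(0,0), D=(9.00,0)
B = A + 1.00·(cos253°, sin253°) = (-0.2924, -0.9563)
|BD| = 9.3415
circle(B,8.00) ∩ circle(D,5.00): a=6.7582, h=4.2810
  candidates: C₊=(5.9921,3.9940) cross=39.991; C₋=(6.8686,-4.5229) cross=-39.991
  mode - wants cross < 0 → take C=(6.8686,-4.5229) (cross=-39.991)
ex = (C−B)/|BC| = (0.8951,-0.4458); ey = (0.4458,0.8951)
P = B + -2.20·ex + -0.70·ey = (-2.5737,-0.6021)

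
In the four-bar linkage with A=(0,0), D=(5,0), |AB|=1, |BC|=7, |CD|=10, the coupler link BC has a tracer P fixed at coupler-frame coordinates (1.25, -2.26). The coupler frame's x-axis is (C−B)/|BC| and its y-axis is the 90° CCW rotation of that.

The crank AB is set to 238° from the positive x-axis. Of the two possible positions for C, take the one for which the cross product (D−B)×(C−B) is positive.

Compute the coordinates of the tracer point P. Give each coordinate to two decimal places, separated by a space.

A=(0,0), D=(5.00,0)
B = A + 1.00·(cos238°, sin238°) = (-0.5299, -0.8480)
|BD| = 5.5946
circle(B,7.00) ∩ circle(D,10.00): a=-1.7607, h=6.7749
  candidates: C₊=(-3.2973,5.5817) cross=37.903; C₋=(-1.2433,-7.8116) cross=-37.903
  mode + wants cross > 0 → take C=(-3.2973,5.5817) (cross=37.903)
ex = (C−B)/|BC| = (-0.3953,0.9185); ey = (-0.9185,-0.3953)
P = B + 1.25·ex + -2.26·ey = (1.0518,1.1936)

1.05 1.19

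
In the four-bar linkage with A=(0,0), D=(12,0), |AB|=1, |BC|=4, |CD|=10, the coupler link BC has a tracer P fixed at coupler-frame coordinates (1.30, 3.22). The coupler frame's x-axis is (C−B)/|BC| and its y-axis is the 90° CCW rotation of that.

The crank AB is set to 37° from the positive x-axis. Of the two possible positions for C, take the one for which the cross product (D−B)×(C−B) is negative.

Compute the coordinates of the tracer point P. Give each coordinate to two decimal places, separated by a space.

4.27 0.77

A=(0,0), D=(12.00,0)
B = A + 1.00·(cos37°, sin37°) = (0.7986, 0.6018)
|BD| = 11.2175
circle(B,4.00) ∩ circle(D,10.00): a=1.8646, h=3.5388
  candidates: C₊=(2.8504,4.0355) cross=39.697; C₋=(2.4707,-3.0319) cross=-39.697
  mode - wants cross < 0 → take C=(2.4707,-3.0319) (cross=-39.697)
ex = (C−B)/|BC| = (0.4180,-0.9084); ey = (0.9084,0.4180)
P = B + 1.30·ex + 3.22·ey = (4.2672,0.7669)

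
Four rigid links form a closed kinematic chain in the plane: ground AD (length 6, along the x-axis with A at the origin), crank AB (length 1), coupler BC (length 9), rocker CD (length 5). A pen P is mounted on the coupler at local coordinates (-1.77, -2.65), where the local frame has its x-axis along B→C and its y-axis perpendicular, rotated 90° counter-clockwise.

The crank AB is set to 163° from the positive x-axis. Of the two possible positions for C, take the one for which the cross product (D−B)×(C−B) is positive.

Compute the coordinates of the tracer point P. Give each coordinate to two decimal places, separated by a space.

A=(0,0), D=(6.00,0)
B = A + 1.00·(cos163°, sin163°) = (-0.9563, 0.2924)
|BD| = 6.9624
circle(B,9.00) ∩ circle(D,5.00): a=7.5028, h=4.9707
  candidates: C₊=(6.7486,4.9436) cross=34.608; C₋=(6.3311,-4.9890) cross=-34.608
  mode + wants cross > 0 → take C=(6.7486,4.9436) (cross=34.608)
ex = (C−B)/|BC| = (0.8561,0.5168); ey = (-0.5168,0.8561)
P = B + -1.77·ex + -2.65·ey = (-1.1021,-2.8910)

-1.10 -2.89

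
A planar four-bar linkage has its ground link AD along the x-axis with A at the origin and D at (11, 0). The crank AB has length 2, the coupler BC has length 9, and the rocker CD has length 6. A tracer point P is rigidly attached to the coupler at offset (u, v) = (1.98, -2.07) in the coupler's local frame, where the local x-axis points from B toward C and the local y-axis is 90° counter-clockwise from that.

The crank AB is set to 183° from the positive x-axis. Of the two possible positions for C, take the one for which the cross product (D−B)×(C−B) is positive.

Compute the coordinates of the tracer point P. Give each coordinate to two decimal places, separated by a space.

0.66 -1.17

A=(0,0), D=(11.00,0)
B = A + 2.00·(cos183°, sin183°) = (-1.9973, -0.1047)
|BD| = 12.9977
circle(B,9.00) ∩ circle(D,6.00): a=8.2299, h=3.6426
  candidates: C₊=(6.2031,3.6041) cross=47.345; C₋=(6.2617,-3.6809) cross=-47.345
  mode + wants cross > 0 → take C=(6.2031,3.6041) (cross=47.345)
ex = (C−B)/|BC| = (0.9111,0.4121); ey = (-0.4121,0.9111)
P = B + 1.98·ex + -2.07·ey = (0.6598,-1.1748)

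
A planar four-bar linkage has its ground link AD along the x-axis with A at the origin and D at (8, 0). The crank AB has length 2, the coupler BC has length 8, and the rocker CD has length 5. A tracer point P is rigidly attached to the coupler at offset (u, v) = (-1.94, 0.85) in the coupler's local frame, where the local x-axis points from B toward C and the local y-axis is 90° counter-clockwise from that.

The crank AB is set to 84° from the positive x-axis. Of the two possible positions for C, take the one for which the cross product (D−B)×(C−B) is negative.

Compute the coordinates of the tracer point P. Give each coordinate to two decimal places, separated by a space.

A=(0,0), D=(8.00,0)
B = A + 2.00·(cos84°, sin84°) = (0.2091, 1.9890)
|BD| = 8.0408
circle(B,8.00) ∩ circle(D,5.00): a=6.4455, h=4.7387
  candidates: C₊=(7.6265,4.9860) cross=38.103; C₋=(5.2821,-4.1968) cross=-38.103
  mode - wants cross < 0 → take C=(5.2821,-4.1968) (cross=-38.103)
ex = (C−B)/|BC| = (0.6341,-0.7732); ey = (0.7732,0.6341)
P = B + -1.94·ex + 0.85·ey = (-0.3639,4.0281)

-0.36 4.03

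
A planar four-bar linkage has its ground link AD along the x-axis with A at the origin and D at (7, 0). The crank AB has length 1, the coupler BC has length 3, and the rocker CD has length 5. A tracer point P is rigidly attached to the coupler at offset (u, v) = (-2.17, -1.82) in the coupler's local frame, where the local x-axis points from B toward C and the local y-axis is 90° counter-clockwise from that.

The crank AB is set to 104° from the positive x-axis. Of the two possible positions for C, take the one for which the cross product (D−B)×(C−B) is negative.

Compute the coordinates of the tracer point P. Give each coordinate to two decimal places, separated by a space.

A=(0,0), D=(7.00,0)
B = A + 1.00·(cos104°, sin104°) = (-0.2419, 0.9703)
|BD| = 7.3066
circle(B,3.00) ∩ circle(D,5.00): a=2.5584, h=1.5667
  candidates: C₊=(2.5019,2.1833) cross=11.447; C₋=(2.0858,-0.9223) cross=-11.447
  mode - wants cross < 0 → take C=(2.0858,-0.9223) (cross=-11.447)
ex = (C−B)/|BC| = (0.7759,-0.6309); ey = (0.6309,0.7759)
P = B + -2.17·ex + -1.82·ey = (-3.0738,0.9271)

-3.07 0.93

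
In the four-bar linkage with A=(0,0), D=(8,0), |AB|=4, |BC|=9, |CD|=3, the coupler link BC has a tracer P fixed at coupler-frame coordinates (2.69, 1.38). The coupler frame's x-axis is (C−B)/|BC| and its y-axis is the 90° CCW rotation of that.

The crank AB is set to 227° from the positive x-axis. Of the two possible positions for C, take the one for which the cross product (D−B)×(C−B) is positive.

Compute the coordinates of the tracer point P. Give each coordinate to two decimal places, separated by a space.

-0.98 -0.46

A=(0,0), D=(8.00,0)
B = A + 4.00·(cos227°, sin227°) = (-2.7280, -2.9254)
|BD| = 11.1197
circle(B,9.00) ∩ circle(D,3.00): a=8.7973, h=1.8991
  candidates: C₊=(5.2598,1.2212) cross=21.118; C₋=(6.2591,-2.4432) cross=-21.118
  mode + wants cross > 0 → take C=(5.2598,1.2212) (cross=21.118)
ex = (C−B)/|BC| = (0.8875,0.4607); ey = (-0.4607,0.8875)
P = B + 2.69·ex + 1.38·ey = (-0.9763,-0.4612)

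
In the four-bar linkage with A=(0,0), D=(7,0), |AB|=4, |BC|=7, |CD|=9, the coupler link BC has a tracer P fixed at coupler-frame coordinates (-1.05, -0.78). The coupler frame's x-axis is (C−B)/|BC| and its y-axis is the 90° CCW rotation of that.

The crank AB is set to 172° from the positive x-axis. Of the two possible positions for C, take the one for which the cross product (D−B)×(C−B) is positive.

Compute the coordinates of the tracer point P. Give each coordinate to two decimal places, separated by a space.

-3.99 -0.75

A=(0,0), D=(7.00,0)
B = A + 4.00·(cos172°, sin172°) = (-3.9611, 0.5567)
|BD| = 10.9752
circle(B,7.00) ∩ circle(D,9.00): a=4.0298, h=5.7237
  candidates: C₊=(0.3538,6.0686) cross=62.819; C₋=(-0.2268,-5.3641) cross=-62.819
  mode + wants cross > 0 → take C=(0.3538,6.0686) (cross=62.819)
ex = (C−B)/|BC| = (0.6164,0.7874); ey = (-0.7874,0.6164)
P = B + -1.05·ex + -0.78·ey = (-3.9941,-0.7509)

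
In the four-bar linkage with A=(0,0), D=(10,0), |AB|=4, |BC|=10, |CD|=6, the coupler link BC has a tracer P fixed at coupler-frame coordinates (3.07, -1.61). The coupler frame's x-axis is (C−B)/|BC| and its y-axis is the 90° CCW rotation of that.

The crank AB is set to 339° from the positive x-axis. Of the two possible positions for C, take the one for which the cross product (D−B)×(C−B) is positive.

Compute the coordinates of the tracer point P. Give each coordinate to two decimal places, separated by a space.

A=(0,0), D=(10.00,0)
B = A + 4.00·(cos339°, sin339°) = (3.7343, -1.4335)
|BD| = 6.4276
circle(B,10.00) ∩ circle(D,6.00): a=8.1923, h=5.7346
  candidates: C₊=(10.4414,5.9837) cross=36.859; C₋=(12.9993,-5.1966) cross=-36.859
  mode + wants cross > 0 → take C=(10.4414,5.9837) (cross=36.859)
ex = (C−B)/|BC| = (0.6707,0.7417); ey = (-0.7417,0.6707)
P = B + 3.07·ex + -1.61·ey = (6.9876,-0.2362)

6.99 -0.24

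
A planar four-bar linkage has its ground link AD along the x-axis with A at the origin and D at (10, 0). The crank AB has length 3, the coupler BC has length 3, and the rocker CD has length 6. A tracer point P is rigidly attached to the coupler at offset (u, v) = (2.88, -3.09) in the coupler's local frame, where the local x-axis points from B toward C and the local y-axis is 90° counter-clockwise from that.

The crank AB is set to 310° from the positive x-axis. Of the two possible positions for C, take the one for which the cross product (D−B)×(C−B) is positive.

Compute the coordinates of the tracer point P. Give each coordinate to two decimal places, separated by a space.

6.15 -2.35

A=(0,0), D=(10.00,0)
B = A + 3.00·(cos310°, sin310°) = (1.9284, -2.2981)
|BD| = 8.3924
circle(B,3.00) ∩ circle(D,6.00): a=2.5876, h=1.5180
  candidates: C₊=(4.0014,-0.1296) cross=12.739; C₋=(4.8327,-3.0495) cross=-12.739
  mode + wants cross > 0 → take C=(4.0014,-0.1296) (cross=12.739)
ex = (C−B)/|BC| = (0.6910,0.7228); ey = (-0.7228,0.6910)
P = B + 2.88·ex + -3.09·ey = (6.1521,-2.3516)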